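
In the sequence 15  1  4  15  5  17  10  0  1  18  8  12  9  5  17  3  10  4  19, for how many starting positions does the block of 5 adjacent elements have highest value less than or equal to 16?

(15, 1, 4, 15, 5) → max 15  ≤ 16 ✓
(1, 4, 15, 5, 17) → max 17
(4, 15, 5, 17, 10) → max 17
(15, 5, 17, 10, 0) → max 17
(5, 17, 10, 0, 1) → max 17
(17, 10, 0, 1, 18) → max 18
(10, 0, 1, 18, 8) → max 18
(0, 1, 18, 8, 12) → max 18
(1, 18, 8, 12, 9) → max 18
(18, 8, 12, 9, 5) → max 18
(8, 12, 9, 5, 17) → max 17
(12, 9, 5, 17, 3) → max 17
(9, 5, 17, 3, 10) → max 17
(5, 17, 3, 10, 4) → max 17
(17, 3, 10, 4, 19) → max 19
1 window satisfy the condition.

1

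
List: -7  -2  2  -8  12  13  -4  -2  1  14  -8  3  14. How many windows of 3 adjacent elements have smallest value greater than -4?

[-7, -2, 2] → min -7
[-2, 2, -8] → min -8
[2, -8, 12] → min -8
[-8, 12, 13] → min -8
[12, 13, -4] → min -4
[13, -4, -2] → min -4
[-4, -2, 1] → min -4
[-2, 1, 14] → min -2  > -4 ✓
[1, 14, -8] → min -8
[14, -8, 3] → min -8
[-8, 3, 14] → min -8
1 window satisfy the condition.

1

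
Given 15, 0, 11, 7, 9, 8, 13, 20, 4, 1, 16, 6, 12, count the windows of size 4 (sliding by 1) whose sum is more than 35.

15 0 11 7 → sum 33
0 11 7 9 → sum 27
11 7 9 8 → sum 35
7 9 8 13 → sum 37  > 35 ✓
9 8 13 20 → sum 50  > 35 ✓
8 13 20 4 → sum 45  > 35 ✓
13 20 4 1 → sum 38  > 35 ✓
20 4 1 16 → sum 41  > 35 ✓
4 1 16 6 → sum 27
1 16 6 12 → sum 35
5 windows satisfy the condition.

5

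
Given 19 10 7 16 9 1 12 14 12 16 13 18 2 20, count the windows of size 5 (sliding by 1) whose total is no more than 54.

4

(19, 10, 7, 16, 9) → sum 61
(10, 7, 16, 9, 1) → sum 43  ≤ 54 ✓
(7, 16, 9, 1, 12) → sum 45  ≤ 54 ✓
(16, 9, 1, 12, 14) → sum 52  ≤ 54 ✓
(9, 1, 12, 14, 12) → sum 48  ≤ 54 ✓
(1, 12, 14, 12, 16) → sum 55
(12, 14, 12, 16, 13) → sum 67
(14, 12, 16, 13, 18) → sum 73
(12, 16, 13, 18, 2) → sum 61
(16, 13, 18, 2, 20) → sum 69
4 windows satisfy the condition.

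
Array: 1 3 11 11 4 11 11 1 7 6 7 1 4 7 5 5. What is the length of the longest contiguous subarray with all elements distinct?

4

[1] len 1
[1, 3] len 2
[1, 3, 11] len 3
[11] len 1
[11, 4] len 2
[4, 11] len 2
[11] len 1
[11, 1] len 2
[11, 1, 7] len 3
[11, 1, 7, 6] len 4
[6, 7] len 2
[6, 7, 1] len 3
[6, 7, 1, 4] len 4
[1, 4, 7] len 3
[1, 4, 7, 5] len 4
[5] len 1
Longest all-distinct length: 4.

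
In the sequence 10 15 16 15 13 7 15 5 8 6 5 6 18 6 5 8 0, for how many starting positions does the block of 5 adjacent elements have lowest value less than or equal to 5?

[10, 15, 16, 15, 13] → min 10
[15, 16, 15, 13, 7] → min 7
[16, 15, 13, 7, 15] → min 7
[15, 13, 7, 15, 5] → min 5  ≤ 5 ✓
[13, 7, 15, 5, 8] → min 5  ≤ 5 ✓
[7, 15, 5, 8, 6] → min 5  ≤ 5 ✓
[15, 5, 8, 6, 5] → min 5  ≤ 5 ✓
[5, 8, 6, 5, 6] → min 5  ≤ 5 ✓
[8, 6, 5, 6, 18] → min 5  ≤ 5 ✓
[6, 5, 6, 18, 6] → min 5  ≤ 5 ✓
[5, 6, 18, 6, 5] → min 5  ≤ 5 ✓
[6, 18, 6, 5, 8] → min 5  ≤ 5 ✓
[18, 6, 5, 8, 0] → min 0  ≤ 5 ✓
10 windows satisfy the condition.

10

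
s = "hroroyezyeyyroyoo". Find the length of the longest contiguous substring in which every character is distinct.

5

[h] len 1
[h, r] len 2
[h, r, o] len 3
[o, r] len 2
[r, o] len 2
[r, o, y] len 3
[r, o, y, e] len 4
[r, o, y, e, z] len 5
[e, z, y] len 3
[z, y, e] len 3
[e, y] len 2
[y] len 1
[y, r] len 2
[y, r, o] len 3
[r, o, y] len 3
[y, o] len 2
[o] len 1
Longest all-distinct length: 5.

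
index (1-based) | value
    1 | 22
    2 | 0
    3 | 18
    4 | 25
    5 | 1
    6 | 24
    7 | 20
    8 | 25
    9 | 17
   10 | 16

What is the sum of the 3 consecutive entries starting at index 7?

Elements at indices 7..9: 20, 25, 17
sum(20, 25, 17) = 62

62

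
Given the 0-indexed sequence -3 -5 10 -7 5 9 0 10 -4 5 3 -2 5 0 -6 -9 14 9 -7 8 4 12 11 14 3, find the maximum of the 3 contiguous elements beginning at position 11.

5

Elements at indices 11..13: -2, 5, 0
max(-2, 5, 0) = 5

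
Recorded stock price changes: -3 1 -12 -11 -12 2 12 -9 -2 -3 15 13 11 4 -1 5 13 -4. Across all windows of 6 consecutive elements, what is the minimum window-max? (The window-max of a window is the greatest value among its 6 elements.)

(-3, 1, -12, -11, -12, 2) → max 2
(1, -12, -11, -12, 2, 12) → max 12
(-12, -11, -12, 2, 12, -9) → max 12
(-11, -12, 2, 12, -9, -2) → max 12
(-12, 2, 12, -9, -2, -3) → max 12
(2, 12, -9, -2, -3, 15) → max 15
(12, -9, -2, -3, 15, 13) → max 15
(-9, -2, -3, 15, 13, 11) → max 15
(-2, -3, 15, 13, 11, 4) → max 15
(-3, 15, 13, 11, 4, -1) → max 15
(15, 13, 11, 4, -1, 5) → max 15
(13, 11, 4, -1, 5, 13) → max 13
(11, 4, -1, 5, 13, -4) → max 13
Minimum of these is 2.

2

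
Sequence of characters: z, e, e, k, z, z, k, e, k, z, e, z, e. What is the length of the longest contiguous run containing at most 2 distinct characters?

4

Extend right; when distinct count exceeds 2, shrink from the left:
[z] 1 distinct, len 1
[z, e] 2 distinct, len 2
[z, e, e] 2 distinct, len 3
[e, e, k] 2 distinct, len 3
[k, z] 2 distinct, len 2
[k, z, z] 2 distinct, len 3
[k, z, z, k] 2 distinct, len 4
[k, e] 2 distinct, len 2
[k, e, k] 2 distinct, len 3
[k, z] 2 distinct, len 2
[z, e] 2 distinct, len 2
[z, e, z] 2 distinct, len 3
[z, e, z, e] 2 distinct, len 4
Longest length with ≤2 distinct: 4.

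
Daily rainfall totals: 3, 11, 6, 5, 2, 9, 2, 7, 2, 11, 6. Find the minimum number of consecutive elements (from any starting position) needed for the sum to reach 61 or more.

Extend right; whenever the sum reaches 61, record the length and shrink from the left:
add 3: running sum 3 < 61
add 11: running sum 14 < 61
add 6: running sum 20 < 61
add 5: running sum 25 < 61
add 2: running sum 27 < 61
add 9: running sum 36 < 61
add 2: running sum 38 < 61
add 7: running sum 45 < 61
add 2: running sum 47 < 61
add 11: running sum 58 < 61
end 10: [11, 6, 5, 2, 9, 2, 7, 2, 11, 6] sum 61, len 10
Shortest qualifying length: 10.

10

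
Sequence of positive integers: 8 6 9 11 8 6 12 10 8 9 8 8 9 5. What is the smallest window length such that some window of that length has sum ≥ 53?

Extend right; whenever the sum reaches 53, record the length and shrink from the left:
add 8: running sum 8 < 53
add 6: running sum 14 < 53
add 9: running sum 23 < 53
add 11: running sum 34 < 53
add 8: running sum 42 < 53
add 6: running sum 48 < 53
end 6: [8, 6, 9, 11, 8, 6, 12] sum 60, len 7
end 7: [9, 11, 8, 6, 12, 10] sum 56, len 6
end 8: [11, 8, 6, 12, 10, 8] sum 55, len 6
end 9: [8, 6, 12, 10, 8, 9] sum 53, len 6
end 10: [6, 12, 10, 8, 9, 8] sum 53, len 6
end 11: [12, 10, 8, 9, 8, 8] sum 55, len 6
end 12: [12, 10, 8, 9, 8, 8, 9] sum 64, len 7
end 13: [10, 8, 9, 8, 8, 9, 5] sum 57, len 7
Shortest qualifying length: 6.

6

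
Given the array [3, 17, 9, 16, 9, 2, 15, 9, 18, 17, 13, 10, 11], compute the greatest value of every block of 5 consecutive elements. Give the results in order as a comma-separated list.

[3, 17, 9, 16, 9] → max 17
[17, 9, 16, 9, 2] → max 17
[9, 16, 9, 2, 15] → max 16
[16, 9, 2, 15, 9] → max 16
[9, 2, 15, 9, 18] → max 18
[2, 15, 9, 18, 17] → max 18
[15, 9, 18, 17, 13] → max 18
[9, 18, 17, 13, 10] → max 18
[18, 17, 13, 10, 11] → max 18

17, 17, 16, 16, 18, 18, 18, 18, 18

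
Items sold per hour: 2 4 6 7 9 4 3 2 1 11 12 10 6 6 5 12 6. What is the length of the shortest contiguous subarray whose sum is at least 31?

add 2: running sum 2 < 31
add 4: running sum 6 < 31
add 6: running sum 12 < 31
add 7: running sum 19 < 31
add 9: running sum 28 < 31
add 4: shortest ending here [2, 4, 6, 7, 9, 4] sum 32, len 6
add 3: shortest ending here [4, 6, 7, 9, 4, 3] sum 33, len 6
add 2: shortest ending here [6, 7, 9, 4, 3, 2] sum 31, len 6
add 1: shortest ending here [6, 7, 9, 4, 3, 2, 1] sum 32, len 7
add 11: shortest ending here [7, 9, 4, 3, 2, 1, 11] sum 37, len 7
add 12: shortest ending here [4, 3, 2, 1, 11, 12] sum 33, len 6
add 10: shortest ending here [11, 12, 10] sum 33, len 3
add 6: shortest ending here [11, 12, 10, 6] sum 39, len 4
add 6: shortest ending here [12, 10, 6, 6] sum 34, len 4
add 5: shortest ending here [12, 10, 6, 6, 5] sum 39, len 5
add 12: shortest ending here [10, 6, 6, 5, 12] sum 39, len 5
add 6: shortest ending here [6, 6, 5, 12, 6] sum 35, len 5
Shortest qualifying length: 3.

3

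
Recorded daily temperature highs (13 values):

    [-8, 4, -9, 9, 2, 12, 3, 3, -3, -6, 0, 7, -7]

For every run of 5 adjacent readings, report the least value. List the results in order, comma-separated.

-8 4 -9 9 2 → min -9
4 -9 9 2 12 → min -9
-9 9 2 12 3 → min -9
9 2 12 3 3 → min 2
2 12 3 3 -3 → min -3
12 3 3 -3 -6 → min -6
3 3 -3 -6 0 → min -6
3 -3 -6 0 7 → min -6
-3 -6 0 7 -7 → min -7

-9, -9, -9, 2, -3, -6, -6, -6, -7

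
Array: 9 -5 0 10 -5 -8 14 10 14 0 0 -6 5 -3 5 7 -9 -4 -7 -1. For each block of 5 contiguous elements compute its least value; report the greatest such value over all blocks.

9 -5 0 10 -5 → min -5
-5 0 10 -5 -8 → min -8
0 10 -5 -8 14 → min -8
10 -5 -8 14 10 → min -8
-5 -8 14 10 14 → min -8
-8 14 10 14 0 → min -8
14 10 14 0 0 → min 0
10 14 0 0 -6 → min -6
14 0 0 -6 5 → min -6
0 0 -6 5 -3 → min -6
0 -6 5 -3 5 → min -6
-6 5 -3 5 7 → min -6
5 -3 5 7 -9 → min -9
-3 5 7 -9 -4 → min -9
5 7 -9 -4 -7 → min -9
7 -9 -4 -7 -1 → min -9
Greatest of these is 0.

0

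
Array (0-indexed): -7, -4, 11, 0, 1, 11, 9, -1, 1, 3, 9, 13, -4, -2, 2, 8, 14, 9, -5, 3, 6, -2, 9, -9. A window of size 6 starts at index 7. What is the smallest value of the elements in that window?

Elements at indices 7..12: -1, 1, 3, 9, 13, -4
min(-1, 1, 3, 9, 13, -4) = -4

-4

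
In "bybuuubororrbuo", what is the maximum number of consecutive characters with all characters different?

4

[b] len 1
[b, y] len 2
[y, b] len 2
[y, b, u] len 3
[u] len 1
[u] len 1
[u, b] len 2
[u, b, o] len 3
[u, b, o, r] len 4
[r, o] len 2
[o, r] len 2
[r] len 1
[r, b] len 2
[r, b, u] len 3
[r, b, u, o] len 4
Longest all-distinct length: 4.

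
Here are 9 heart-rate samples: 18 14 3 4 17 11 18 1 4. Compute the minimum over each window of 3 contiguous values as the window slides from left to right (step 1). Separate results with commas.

[18, 14, 3] → min 3
[14, 3, 4] → min 3
[3, 4, 17] → min 3
[4, 17, 11] → min 4
[17, 11, 18] → min 11
[11, 18, 1] → min 1
[18, 1, 4] → min 1

3, 3, 3, 4, 11, 1, 1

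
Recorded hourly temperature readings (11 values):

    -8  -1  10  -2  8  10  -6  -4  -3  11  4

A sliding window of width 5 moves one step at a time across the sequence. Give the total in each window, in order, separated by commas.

7, 25, 20, 6, 5, 8, 2

-8 -1 10 -2 8 → sum 7
-1 10 -2 8 10 → sum 25
10 -2 8 10 -6 → sum 20
-2 8 10 -6 -4 → sum 6
8 10 -6 -4 -3 → sum 5
10 -6 -4 -3 11 → sum 8
-6 -4 -3 11 4 → sum 2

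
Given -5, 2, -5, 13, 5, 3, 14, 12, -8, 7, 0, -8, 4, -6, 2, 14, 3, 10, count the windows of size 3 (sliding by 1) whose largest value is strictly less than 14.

10

-5 2 -5 → max 2  < 14 ✓
2 -5 13 → max 13  < 14 ✓
-5 13 5 → max 13  < 14 ✓
13 5 3 → max 13  < 14 ✓
5 3 14 → max 14
3 14 12 → max 14
14 12 -8 → max 14
12 -8 7 → max 12  < 14 ✓
-8 7 0 → max 7  < 14 ✓
7 0 -8 → max 7  < 14 ✓
0 -8 4 → max 4  < 14 ✓
-8 4 -6 → max 4  < 14 ✓
4 -6 2 → max 4  < 14 ✓
-6 2 14 → max 14
2 14 3 → max 14
14 3 10 → max 14
10 windows satisfy the condition.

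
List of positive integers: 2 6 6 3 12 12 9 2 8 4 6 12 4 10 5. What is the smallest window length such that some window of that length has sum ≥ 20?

2

Extend right; whenever the sum reaches 20, record the length and shrink from the left:
add 2: running sum 2 < 20
add 6: running sum 8 < 20
add 6: running sum 14 < 20
add 3: running sum 17 < 20
add 12: shortest ending here [6, 3, 12] sum 21, len 3
add 12: shortest ending here [12, 12] sum 24, len 2
add 9: shortest ending here [12, 9] sum 21, len 2
add 2: shortest ending here [12, 9, 2] sum 23, len 3
add 8: shortest ending here [12, 9, 2, 8] sum 31, len 4
add 4: shortest ending here [9, 2, 8, 4] sum 23, len 4
add 6: shortest ending here [2, 8, 4, 6] sum 20, len 4
add 12: shortest ending here [4, 6, 12] sum 22, len 3
add 4: shortest ending here [6, 12, 4] sum 22, len 3
add 10: shortest ending here [12, 4, 10] sum 26, len 3
add 5: shortest ending here [12, 4, 10, 5] sum 31, len 4
Shortest qualifying length: 2.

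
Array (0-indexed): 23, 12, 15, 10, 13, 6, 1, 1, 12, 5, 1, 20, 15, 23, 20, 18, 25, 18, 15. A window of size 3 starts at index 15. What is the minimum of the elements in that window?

Elements at indices 15..17: 18, 25, 18
min(18, 25, 18) = 18

18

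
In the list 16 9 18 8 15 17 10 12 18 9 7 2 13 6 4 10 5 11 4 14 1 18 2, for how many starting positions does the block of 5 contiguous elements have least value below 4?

8

(16, 9, 18, 8, 15) → min 8
(9, 18, 8, 15, 17) → min 8
(18, 8, 15, 17, 10) → min 8
(8, 15, 17, 10, 12) → min 8
(15, 17, 10, 12, 18) → min 10
(17, 10, 12, 18, 9) → min 9
(10, 12, 18, 9, 7) → min 7
(12, 18, 9, 7, 2) → min 2  < 4 ✓
(18, 9, 7, 2, 13) → min 2  < 4 ✓
(9, 7, 2, 13, 6) → min 2  < 4 ✓
(7, 2, 13, 6, 4) → min 2  < 4 ✓
(2, 13, 6, 4, 10) → min 2  < 4 ✓
(13, 6, 4, 10, 5) → min 4
(6, 4, 10, 5, 11) → min 4
(4, 10, 5, 11, 4) → min 4
(10, 5, 11, 4, 14) → min 4
(5, 11, 4, 14, 1) → min 1  < 4 ✓
(11, 4, 14, 1, 18) → min 1  < 4 ✓
(4, 14, 1, 18, 2) → min 1  < 4 ✓
8 windows satisfy the condition.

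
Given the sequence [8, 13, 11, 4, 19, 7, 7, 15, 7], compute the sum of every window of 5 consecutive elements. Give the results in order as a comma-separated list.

8 13 11 4 19 → sum 55
13 11 4 19 7 → sum 54
11 4 19 7 7 → sum 48
4 19 7 7 15 → sum 52
19 7 7 15 7 → sum 55

55, 54, 48, 52, 55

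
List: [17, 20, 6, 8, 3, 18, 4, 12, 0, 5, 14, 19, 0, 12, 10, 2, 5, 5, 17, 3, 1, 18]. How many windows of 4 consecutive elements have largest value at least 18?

11

[17, 20, 6, 8] → max 20  ≥ 18 ✓
[20, 6, 8, 3] → max 20  ≥ 18 ✓
[6, 8, 3, 18] → max 18  ≥ 18 ✓
[8, 3, 18, 4] → max 18  ≥ 18 ✓
[3, 18, 4, 12] → max 18  ≥ 18 ✓
[18, 4, 12, 0] → max 18  ≥ 18 ✓
[4, 12, 0, 5] → max 12
[12, 0, 5, 14] → max 14
[0, 5, 14, 19] → max 19  ≥ 18 ✓
[5, 14, 19, 0] → max 19  ≥ 18 ✓
[14, 19, 0, 12] → max 19  ≥ 18 ✓
[19, 0, 12, 10] → max 19  ≥ 18 ✓
[0, 12, 10, 2] → max 12
[12, 10, 2, 5] → max 12
[10, 2, 5, 5] → max 10
[2, 5, 5, 17] → max 17
[5, 5, 17, 3] → max 17
[5, 17, 3, 1] → max 17
[17, 3, 1, 18] → max 18  ≥ 18 ✓
11 windows satisfy the condition.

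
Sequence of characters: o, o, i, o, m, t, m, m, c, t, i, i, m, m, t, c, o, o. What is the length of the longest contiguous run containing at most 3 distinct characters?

6

add o: window [o] (1 distinct), len 1
add o: window [o, o] (1 distinct), len 2
add i: window [o, o, i] (2 distinct), len 3
add o: window [o, o, i, o] (2 distinct), len 4
add m: window [o, o, i, o, m] (3 distinct), len 5
add t: window [o, m, t] (3 distinct), len 3
add m: window [o, m, t, m] (3 distinct), len 4
add m: window [o, m, t, m, m] (3 distinct), len 5
add c: window [m, t, m, m, c] (3 distinct), len 5
add t: window [m, t, m, m, c, t] (3 distinct), len 6
add i: window [c, t, i] (3 distinct), len 3
add i: window [c, t, i, i] (3 distinct), len 4
add m: window [t, i, i, m] (3 distinct), len 4
add m: window [t, i, i, m, m] (3 distinct), len 5
add t: window [t, i, i, m, m, t] (3 distinct), len 6
add c: window [m, m, t, c] (3 distinct), len 4
add o: window [t, c, o] (3 distinct), len 3
add o: window [t, c, o, o] (3 distinct), len 4
Longest length with ≤3 distinct: 6.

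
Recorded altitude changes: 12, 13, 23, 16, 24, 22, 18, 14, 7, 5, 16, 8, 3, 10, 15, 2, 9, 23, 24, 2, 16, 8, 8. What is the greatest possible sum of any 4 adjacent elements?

[12, 13, 23, 16] → sum 64
[13, 23, 16, 24] → sum 76
[23, 16, 24, 22] → sum 85
[16, 24, 22, 18] → sum 80
[24, 22, 18, 14] → sum 78
[22, 18, 14, 7] → sum 61
[18, 14, 7, 5] → sum 44
[14, 7, 5, 16] → sum 42
[7, 5, 16, 8] → sum 36
[5, 16, 8, 3] → sum 32
[16, 8, 3, 10] → sum 37
[8, 3, 10, 15] → sum 36
[3, 10, 15, 2] → sum 30
[10, 15, 2, 9] → sum 36
[15, 2, 9, 23] → sum 49
[2, 9, 23, 24] → sum 58
[9, 23, 24, 2] → sum 58
[23, 24, 2, 16] → sum 65
[24, 2, 16, 8] → sum 50
[2, 16, 8, 8] → sum 34
Greatest of these is 85.

85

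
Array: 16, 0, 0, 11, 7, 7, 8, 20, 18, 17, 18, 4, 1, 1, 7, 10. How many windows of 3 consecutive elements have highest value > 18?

3

(16, 0, 0) → max 16
(0, 0, 11) → max 11
(0, 11, 7) → max 11
(11, 7, 7) → max 11
(7, 7, 8) → max 8
(7, 8, 20) → max 20  > 18 ✓
(8, 20, 18) → max 20  > 18 ✓
(20, 18, 17) → max 20  > 18 ✓
(18, 17, 18) → max 18
(17, 18, 4) → max 18
(18, 4, 1) → max 18
(4, 1, 1) → max 4
(1, 1, 7) → max 7
(1, 7, 10) → max 10
3 windows satisfy the condition.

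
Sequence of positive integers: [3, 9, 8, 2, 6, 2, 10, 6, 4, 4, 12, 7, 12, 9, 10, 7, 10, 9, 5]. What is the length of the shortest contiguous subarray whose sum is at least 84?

add 3: running sum 3 < 84
add 9: running sum 12 < 84
add 8: running sum 20 < 84
add 2: running sum 22 < 84
add 6: running sum 28 < 84
add 2: running sum 30 < 84
add 10: running sum 40 < 84
add 6: running sum 46 < 84
add 4: running sum 50 < 84
add 4: running sum 54 < 84
add 12: running sum 66 < 84
add 7: running sum 73 < 84
end 12: [3, 9, 8, 2, 6, 2, 10, 6, 4, 4, 12, 7, 12] sum 85, len 13
end 13: [9, 8, 2, 6, 2, 10, 6, 4, 4, 12, 7, 12, 9] sum 91, len 13
end 14: [2, 6, 2, 10, 6, 4, 4, 12, 7, 12, 9, 10] sum 84, len 12
end 15: [6, 2, 10, 6, 4, 4, 12, 7, 12, 9, 10, 7] sum 89, len 12
end 16: [10, 6, 4, 4, 12, 7, 12, 9, 10, 7, 10] sum 91, len 11
end 17: [4, 4, 12, 7, 12, 9, 10, 7, 10, 9] sum 84, len 10
end 18: [4, 12, 7, 12, 9, 10, 7, 10, 9, 5] sum 85, len 10
Shortest qualifying length: 10.

10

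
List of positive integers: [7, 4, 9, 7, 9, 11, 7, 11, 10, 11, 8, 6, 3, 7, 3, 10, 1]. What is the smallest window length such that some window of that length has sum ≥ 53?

Extend right; whenever the sum reaches 53, record the length and shrink from the left:
add 7: running sum 7 < 53
add 4: running sum 11 < 53
add 9: running sum 20 < 53
add 7: running sum 27 < 53
add 9: running sum 36 < 53
add 11: running sum 47 < 53
add 7: shortest ending here [7, 4, 9, 7, 9, 11, 7] sum 54, len 7
add 11: shortest ending here [9, 7, 9, 11, 7, 11] sum 54, len 6
add 10: shortest ending here [7, 9, 11, 7, 11, 10] sum 55, len 6
add 11: shortest ending here [9, 11, 7, 11, 10, 11] sum 59, len 6
add 8: shortest ending here [11, 7, 11, 10, 11, 8] sum 58, len 6
add 6: shortest ending here [7, 11, 10, 11, 8, 6] sum 53, len 6
add 3: shortest ending here [7, 11, 10, 11, 8, 6, 3] sum 56, len 7
add 7: shortest ending here [11, 10, 11, 8, 6, 3, 7] sum 56, len 7
add 3: shortest ending here [11, 10, 11, 8, 6, 3, 7, 3] sum 59, len 8
add 10: shortest ending here [10, 11, 8, 6, 3, 7, 3, 10] sum 58, len 8
add 1: shortest ending here [10, 11, 8, 6, 3, 7, 3, 10, 1] sum 59, len 9
Shortest qualifying length: 6.

6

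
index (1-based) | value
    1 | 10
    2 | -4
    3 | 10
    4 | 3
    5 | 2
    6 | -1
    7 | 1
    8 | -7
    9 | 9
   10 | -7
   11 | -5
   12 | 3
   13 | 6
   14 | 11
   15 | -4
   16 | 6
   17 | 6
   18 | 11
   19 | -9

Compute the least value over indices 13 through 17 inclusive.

Elements at indices 13..17: 6, 11, -4, 6, 6
min(6, 11, -4, 6, 6) = -4

-4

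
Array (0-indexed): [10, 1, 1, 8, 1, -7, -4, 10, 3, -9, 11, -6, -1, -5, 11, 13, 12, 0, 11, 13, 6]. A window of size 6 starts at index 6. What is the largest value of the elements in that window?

11

Elements at indices 6..11: -4, 10, 3, -9, 11, -6
max(-4, 10, 3, -9, 11, -6) = 11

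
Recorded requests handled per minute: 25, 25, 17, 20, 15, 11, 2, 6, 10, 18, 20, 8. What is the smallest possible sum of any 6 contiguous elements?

(25, 25, 17, 20, 15, 11) → sum 113
(25, 17, 20, 15, 11, 2) → sum 90
(17, 20, 15, 11, 2, 6) → sum 71
(20, 15, 11, 2, 6, 10) → sum 64
(15, 11, 2, 6, 10, 18) → sum 62
(11, 2, 6, 10, 18, 20) → sum 67
(2, 6, 10, 18, 20, 8) → sum 64
Smallest of these is 62.

62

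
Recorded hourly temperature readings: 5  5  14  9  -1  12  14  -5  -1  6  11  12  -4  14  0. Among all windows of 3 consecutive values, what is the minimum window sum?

Window sums for each of the 13 positions:
5 5 14 → sum 24
5 14 9 → sum 28
14 9 -1 → sum 22
9 -1 12 → sum 20
-1 12 14 → sum 25
12 14 -5 → sum 21
14 -5 -1 → sum 8
-5 -1 6 → sum 0
-1 6 11 → sum 16
6 11 12 → sum 29
11 12 -4 → sum 19
12 -4 14 → sum 22
-4 14 0 → sum 10
Minimum of these is 0.

0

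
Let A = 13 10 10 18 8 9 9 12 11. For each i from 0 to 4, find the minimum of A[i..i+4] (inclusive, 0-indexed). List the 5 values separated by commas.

8, 8, 8, 8, 8

Sliding a size-5 window across the 9 values:
13 10 10 18 8 → min 8
10 10 18 8 9 → min 8
10 18 8 9 9 → min 8
18 8 9 9 12 → min 8
8 9 9 12 11 → min 8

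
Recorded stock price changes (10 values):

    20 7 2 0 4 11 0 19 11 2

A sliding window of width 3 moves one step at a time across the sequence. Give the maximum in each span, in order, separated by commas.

20, 7, 4, 11, 11, 19, 19, 19

Sliding a size-3 window across the 10 values:
[20, 7, 2] → max 20
[7, 2, 0] → max 7
[2, 0, 4] → max 4
[0, 4, 11] → max 11
[4, 11, 0] → max 11
[11, 0, 19] → max 19
[0, 19, 11] → max 19
[19, 11, 2] → max 19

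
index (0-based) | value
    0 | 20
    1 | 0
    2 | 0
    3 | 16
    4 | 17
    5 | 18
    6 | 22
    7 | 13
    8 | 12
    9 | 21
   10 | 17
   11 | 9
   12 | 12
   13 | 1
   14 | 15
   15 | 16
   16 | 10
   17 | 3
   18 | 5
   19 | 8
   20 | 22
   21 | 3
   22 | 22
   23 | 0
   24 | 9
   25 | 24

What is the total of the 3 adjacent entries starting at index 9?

Elements at indices 9..11: 21, 17, 9
sum(21, 17, 9) = 47

47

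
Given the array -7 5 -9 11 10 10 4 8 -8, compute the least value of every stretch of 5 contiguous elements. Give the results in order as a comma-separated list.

(-7, 5, -9, 11, 10) → min -9
(5, -9, 11, 10, 10) → min -9
(-9, 11, 10, 10, 4) → min -9
(11, 10, 10, 4, 8) → min 4
(10, 10, 4, 8, -8) → min -8

-9, -9, -9, 4, -8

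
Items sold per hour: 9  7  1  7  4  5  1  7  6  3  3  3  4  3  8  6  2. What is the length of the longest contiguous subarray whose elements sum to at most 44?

add 9: [9] sum 9, len 1
add 7: [9, 7] sum 16, len 2
add 1: [9, 7, 1] sum 17, len 3
add 7: [9, 7, 1, 7] sum 24, len 4
add 4: [9, 7, 1, 7, 4] sum 28, len 5
add 5: [9, 7, 1, 7, 4, 5] sum 33, len 6
add 1: [9, 7, 1, 7, 4, 5, 1] sum 34, len 7
add 7: [9, 7, 1, 7, 4, 5, 1, 7] sum 41, len 8
add 6: [7, 1, 7, 4, 5, 1, 7, 6] sum 38, len 8
add 3: [7, 1, 7, 4, 5, 1, 7, 6, 3] sum 41, len 9
add 3: [7, 1, 7, 4, 5, 1, 7, 6, 3, 3] sum 44, len 10
add 3: [1, 7, 4, 5, 1, 7, 6, 3, 3, 3] sum 40, len 10
add 4: [1, 7, 4, 5, 1, 7, 6, 3, 3, 3, 4] sum 44, len 11
add 3: [4, 5, 1, 7, 6, 3, 3, 3, 4, 3] sum 39, len 10
add 8: [5, 1, 7, 6, 3, 3, 3, 4, 3, 8] sum 43, len 10
add 6: [1, 7, 6, 3, 3, 3, 4, 3, 8, 6] sum 44, len 10
add 2: [6, 3, 3, 3, 4, 3, 8, 6, 2] sum 38, len 9
Longest length seen: 11.

11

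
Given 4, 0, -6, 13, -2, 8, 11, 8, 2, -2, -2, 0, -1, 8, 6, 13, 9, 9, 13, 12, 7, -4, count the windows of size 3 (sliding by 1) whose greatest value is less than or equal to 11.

(4, 0, -6) → max 4  ≤ 11 ✓
(0, -6, 13) → max 13
(-6, 13, -2) → max 13
(13, -2, 8) → max 13
(-2, 8, 11) → max 11  ≤ 11 ✓
(8, 11, 8) → max 11  ≤ 11 ✓
(11, 8, 2) → max 11  ≤ 11 ✓
(8, 2, -2) → max 8  ≤ 11 ✓
(2, -2, -2) → max 2  ≤ 11 ✓
(-2, -2, 0) → max 0  ≤ 11 ✓
(-2, 0, -1) → max 0  ≤ 11 ✓
(0, -1, 8) → max 8  ≤ 11 ✓
(-1, 8, 6) → max 8  ≤ 11 ✓
(8, 6, 13) → max 13
(6, 13, 9) → max 13
(13, 9, 9) → max 13
(9, 9, 13) → max 13
(9, 13, 12) → max 13
(13, 12, 7) → max 13
(12, 7, -4) → max 12
10 windows satisfy the condition.

10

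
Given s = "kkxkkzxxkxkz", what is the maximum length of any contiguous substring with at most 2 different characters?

5

[k] 1 distinct, len 1
[k, k] 1 distinct, len 2
[k, k, x] 2 distinct, len 3
[k, k, x, k] 2 distinct, len 4
[k, k, x, k, k] 2 distinct, len 5
[k, k, z] 2 distinct, len 3
[z, x] 2 distinct, len 2
[z, x, x] 2 distinct, len 3
[x, x, k] 2 distinct, len 3
[x, x, k, x] 2 distinct, len 4
[x, x, k, x, k] 2 distinct, len 5
[k, z] 2 distinct, len 2
Longest length with ≤2 distinct: 5.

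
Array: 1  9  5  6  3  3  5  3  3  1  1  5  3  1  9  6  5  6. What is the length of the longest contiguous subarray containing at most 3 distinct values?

Extend right; when distinct count exceeds 3, shrink from the left:
[1] 1 distinct, len 1
[1, 9] 2 distinct, len 2
[1, 9, 5] 3 distinct, len 3
[9, 5, 6] 3 distinct, len 3
[5, 6, 3] 3 distinct, len 3
[5, 6, 3, 3] 3 distinct, len 4
[5, 6, 3, 3, 5] 3 distinct, len 5
[5, 6, 3, 3, 5, 3] 3 distinct, len 6
[5, 6, 3, 3, 5, 3, 3] 3 distinct, len 7
[3, 3, 5, 3, 3, 1] 3 distinct, len 6
[3, 3, 5, 3, 3, 1, 1] 3 distinct, len 7
[3, 3, 5, 3, 3, 1, 1, 5] 3 distinct, len 8
[3, 3, 5, 3, 3, 1, 1, 5, 3] 3 distinct, len 9
[3, 3, 5, 3, 3, 1, 1, 5, 3, 1] 3 distinct, len 10
[3, 1, 9] 3 distinct, len 3
[1, 9, 6] 3 distinct, len 3
[9, 6, 5] 3 distinct, len 3
[9, 6, 5, 6] 3 distinct, len 4
Longest length with ≤3 distinct: 10.

10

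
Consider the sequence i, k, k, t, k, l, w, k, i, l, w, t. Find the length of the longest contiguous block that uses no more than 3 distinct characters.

5

Extend right; when distinct count exceeds 3, shrink from the left:
[i] 1 distinct, len 1
[i, k] 2 distinct, len 2
[i, k, k] 2 distinct, len 3
[i, k, k, t] 3 distinct, len 4
[i, k, k, t, k] 3 distinct, len 5
[k, k, t, k, l] 3 distinct, len 5
[k, l, w] 3 distinct, len 3
[k, l, w, k] 3 distinct, len 4
[w, k, i] 3 distinct, len 3
[k, i, l] 3 distinct, len 3
[i, l, w] 3 distinct, len 3
[l, w, t] 3 distinct, len 3
Longest length with ≤3 distinct: 5.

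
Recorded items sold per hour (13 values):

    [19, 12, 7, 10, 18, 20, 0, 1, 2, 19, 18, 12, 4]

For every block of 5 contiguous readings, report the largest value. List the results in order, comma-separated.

19 12 7 10 18 → max 19
12 7 10 18 20 → max 20
7 10 18 20 0 → max 20
10 18 20 0 1 → max 20
18 20 0 1 2 → max 20
20 0 1 2 19 → max 20
0 1 2 19 18 → max 19
1 2 19 18 12 → max 19
2 19 18 12 4 → max 19

19, 20, 20, 20, 20, 20, 19, 19, 19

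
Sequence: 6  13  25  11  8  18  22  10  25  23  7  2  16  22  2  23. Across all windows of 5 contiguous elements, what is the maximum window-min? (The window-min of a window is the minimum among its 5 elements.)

10

Each size-5 window and its min:
6 13 25 11 8 → min 6
13 25 11 8 18 → min 8
25 11 8 18 22 → min 8
11 8 18 22 10 → min 8
8 18 22 10 25 → min 8
18 22 10 25 23 → min 10
22 10 25 23 7 → min 7
10 25 23 7 2 → min 2
25 23 7 2 16 → min 2
23 7 2 16 22 → min 2
7 2 16 22 2 → min 2
2 16 22 2 23 → min 2
Maximum of these is 10.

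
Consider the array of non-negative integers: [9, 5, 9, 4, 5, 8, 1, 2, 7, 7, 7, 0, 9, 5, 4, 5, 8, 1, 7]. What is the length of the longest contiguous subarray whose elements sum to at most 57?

→ 9: sum 9, len 1
→ 5: sum 14, len 2
→ 9: sum 23, len 3
→ 4: sum 27, len 4
→ 5: sum 32, len 5
→ 8: sum 40, len 6
→ 1: sum 41, len 7
→ 2: sum 43, len 8
→ 7: sum 50, len 9
→ 7: sum 57, len 10
→ 7 (dropped 9): sum 55, len 10
→ 0: sum 55, len 11
→ 9 (dropped 5, 9): sum 50, len 10
→ 5: sum 55, len 11
→ 4 (dropped 4): sum 55, len 11
→ 5 (dropped 5): sum 55, len 11
→ 8 (dropped 8): sum 55, len 11
→ 1: sum 56, len 12
→ 7 (dropped 1, 2, 7): sum 53, len 10
Longest length seen: 12.

12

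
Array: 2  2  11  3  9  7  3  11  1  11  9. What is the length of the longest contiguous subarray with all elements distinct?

5

[2] len 1
[2] len 1
[2, 11] len 2
[2, 11, 3] len 3
[2, 11, 3, 9] len 4
[2, 11, 3, 9, 7] len 5
[9, 7, 3] len 3
[9, 7, 3, 11] len 4
[9, 7, 3, 11, 1] len 5
[1, 11] len 2
[1, 11, 9] len 3
Longest all-distinct length: 5.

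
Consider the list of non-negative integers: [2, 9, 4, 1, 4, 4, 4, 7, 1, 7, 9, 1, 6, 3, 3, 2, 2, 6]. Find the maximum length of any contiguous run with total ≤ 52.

→ 2: sum 2, len 1
→ 9: sum 11, len 2
→ 4: sum 15, len 3
→ 1: sum 16, len 4
→ 4: sum 20, len 5
→ 4: sum 24, len 6
→ 4: sum 28, len 7
→ 7: sum 35, len 8
→ 1: sum 36, len 9
→ 7: sum 43, len 10
→ 9: sum 52, len 11
→ 1 (dropped 2): sum 51, len 11
→ 6 (dropped 9): sum 48, len 11
→ 3: sum 51, len 12
→ 3 (dropped 4): sum 50, len 12
→ 2: sum 52, len 13
→ 2 (dropped 1, 4): sum 49, len 12
→ 6 (dropped 4): sum 51, len 12
Longest length seen: 13.

13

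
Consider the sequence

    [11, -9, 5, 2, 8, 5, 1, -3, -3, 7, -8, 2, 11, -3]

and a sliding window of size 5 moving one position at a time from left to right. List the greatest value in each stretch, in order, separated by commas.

11, 8, 8, 8, 8, 7, 7, 7, 11, 11

[11, -9, 5, 2, 8] → max 11
[-9, 5, 2, 8, 5] → max 8
[5, 2, 8, 5, 1] → max 8
[2, 8, 5, 1, -3] → max 8
[8, 5, 1, -3, -3] → max 8
[5, 1, -3, -3, 7] → max 7
[1, -3, -3, 7, -8] → max 7
[-3, -3, 7, -8, 2] → max 7
[-3, 7, -8, 2, 11] → max 11
[7, -8, 2, 11, -3] → max 11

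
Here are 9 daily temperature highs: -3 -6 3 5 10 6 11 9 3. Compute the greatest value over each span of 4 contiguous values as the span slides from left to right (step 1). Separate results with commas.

(-3, -6, 3, 5) → max 5
(-6, 3, 5, 10) → max 10
(3, 5, 10, 6) → max 10
(5, 10, 6, 11) → max 11
(10, 6, 11, 9) → max 11
(6, 11, 9, 3) → max 11

5, 10, 10, 11, 11, 11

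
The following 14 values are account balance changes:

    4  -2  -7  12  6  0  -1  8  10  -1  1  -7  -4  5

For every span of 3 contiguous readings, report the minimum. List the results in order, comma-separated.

4 -2 -7 → min -7
-2 -7 12 → min -7
-7 12 6 → min -7
12 6 0 → min 0
6 0 -1 → min -1
0 -1 8 → min -1
-1 8 10 → min -1
8 10 -1 → min -1
10 -1 1 → min -1
-1 1 -7 → min -7
1 -7 -4 → min -7
-7 -4 5 → min -7

-7, -7, -7, 0, -1, -1, -1, -1, -1, -7, -7, -7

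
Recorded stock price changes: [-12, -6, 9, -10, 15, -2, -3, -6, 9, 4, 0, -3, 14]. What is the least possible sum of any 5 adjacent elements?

-6

Each size-5 window and its sum:
(-12, -6, 9, -10, 15) → sum -4
(-6, 9, -10, 15, -2) → sum 6
(9, -10, 15, -2, -3) → sum 9
(-10, 15, -2, -3, -6) → sum -6
(15, -2, -3, -6, 9) → sum 13
(-2, -3, -6, 9, 4) → sum 2
(-3, -6, 9, 4, 0) → sum 4
(-6, 9, 4, 0, -3) → sum 4
(9, 4, 0, -3, 14) → sum 24
Least of these is -6.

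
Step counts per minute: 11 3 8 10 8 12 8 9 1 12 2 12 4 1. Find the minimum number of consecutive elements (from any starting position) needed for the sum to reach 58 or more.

7

add 11: running sum 11 < 58
add 3: running sum 14 < 58
add 8: running sum 22 < 58
add 10: running sum 32 < 58
add 8: running sum 40 < 58
add 12: running sum 52 < 58
end 6: [11, 3, 8, 10, 8, 12, 8] sum 60, len 7
end 7: [3, 8, 10, 8, 12, 8, 9] sum 58, len 7
end 8: [3, 8, 10, 8, 12, 8, 9, 1] sum 59, len 8
end 9: [10, 8, 12, 8, 9, 1, 12] sum 60, len 7
end 10: [10, 8, 12, 8, 9, 1, 12, 2] sum 62, len 8
end 11: [8, 12, 8, 9, 1, 12, 2, 12] sum 64, len 8
end 12: [12, 8, 9, 1, 12, 2, 12, 4] sum 60, len 8
end 13: [12, 8, 9, 1, 12, 2, 12, 4, 1] sum 61, len 9
Shortest qualifying length: 7.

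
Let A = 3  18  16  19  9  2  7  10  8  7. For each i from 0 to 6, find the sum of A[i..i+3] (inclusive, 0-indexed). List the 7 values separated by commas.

56, 62, 46, 37, 28, 27, 32

(3, 18, 16, 19) → sum 56
(18, 16, 19, 9) → sum 62
(16, 19, 9, 2) → sum 46
(19, 9, 2, 7) → sum 37
(9, 2, 7, 10) → sum 28
(2, 7, 10, 8) → sum 27
(7, 10, 8, 7) → sum 32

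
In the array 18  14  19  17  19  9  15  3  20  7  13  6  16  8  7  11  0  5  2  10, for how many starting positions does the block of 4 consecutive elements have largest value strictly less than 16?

(18, 14, 19, 17) → max 19
(14, 19, 17, 19) → max 19
(19, 17, 19, 9) → max 19
(17, 19, 9, 15) → max 19
(19, 9, 15, 3) → max 19
(9, 15, 3, 20) → max 20
(15, 3, 20, 7) → max 20
(3, 20, 7, 13) → max 20
(20, 7, 13, 6) → max 20
(7, 13, 6, 16) → max 16
(13, 6, 16, 8) → max 16
(6, 16, 8, 7) → max 16
(16, 8, 7, 11) → max 16
(8, 7, 11, 0) → max 11  < 16 ✓
(7, 11, 0, 5) → max 11  < 16 ✓
(11, 0, 5, 2) → max 11  < 16 ✓
(0, 5, 2, 10) → max 10  < 16 ✓
4 windows satisfy the condition.

4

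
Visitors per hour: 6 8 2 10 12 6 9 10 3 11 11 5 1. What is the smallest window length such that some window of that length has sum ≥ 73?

9

Extend right; whenever the sum reaches 73, record the length and shrink from the left:
add 6: running sum 6 < 73
add 8: running sum 14 < 73
add 2: running sum 16 < 73
add 10: running sum 26 < 73
add 12: running sum 38 < 73
add 6: running sum 44 < 73
add 9: running sum 53 < 73
add 10: running sum 63 < 73
add 3: running sum 66 < 73
end 9: [6, 8, 2, 10, 12, 6, 9, 10, 3, 11] sum 77, len 10
end 10: [2, 10, 12, 6, 9, 10, 3, 11, 11] sum 74, len 9
end 11: [10, 12, 6, 9, 10, 3, 11, 11, 5] sum 77, len 9
end 12: [10, 12, 6, 9, 10, 3, 11, 11, 5, 1] sum 78, len 10
Shortest qualifying length: 9.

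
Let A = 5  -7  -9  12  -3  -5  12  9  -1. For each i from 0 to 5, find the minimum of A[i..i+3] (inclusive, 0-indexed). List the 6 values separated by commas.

-9, -9, -9, -5, -5, -5

Sliding a size-4 window across the 9 values:
5 -7 -9 12 → min -9
-7 -9 12 -3 → min -9
-9 12 -3 -5 → min -9
12 -3 -5 12 → min -5
-3 -5 12 9 → min -5
-5 12 9 -1 → min -5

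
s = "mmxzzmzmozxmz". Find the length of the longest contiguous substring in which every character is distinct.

add m: [m] len 1
add m (repeat m, move left end past it): [m] len 1
add x: [m, x] len 2
add z: [m, x, z] len 3
add z (repeat z, move left end past it): [z] len 1
add m: [z, m] len 2
add z (repeat z, move left end past it): [m, z] len 2
add m (repeat m, move left end past it): [z, m] len 2
add o: [z, m, o] len 3
add z (repeat z, move left end past it): [m, o, z] len 3
add x: [m, o, z, x] len 4
add m (repeat m, move left end past it): [o, z, x, m] len 4
add z (repeat z, move left end past it): [x, m, z] len 3
Longest all-distinct length: 4.

4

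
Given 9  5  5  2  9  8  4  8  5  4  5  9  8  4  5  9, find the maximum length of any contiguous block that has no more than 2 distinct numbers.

3

Extend right; when distinct count exceeds 2, shrink from the left:
add 9: window [9] (1 distinct), len 1
add 5: window [9, 5] (2 distinct), len 2
add 5: window [9, 5, 5] (2 distinct), len 3
add 2: window [5, 5, 2] (2 distinct), len 3
add 9: window [2, 9] (2 distinct), len 2
add 8: window [9, 8] (2 distinct), len 2
add 4: window [8, 4] (2 distinct), len 2
add 8: window [8, 4, 8] (2 distinct), len 3
add 5: window [8, 5] (2 distinct), len 2
add 4: window [5, 4] (2 distinct), len 2
add 5: window [5, 4, 5] (2 distinct), len 3
add 9: window [5, 9] (2 distinct), len 2
add 8: window [9, 8] (2 distinct), len 2
add 4: window [8, 4] (2 distinct), len 2
add 5: window [4, 5] (2 distinct), len 2
add 9: window [5, 9] (2 distinct), len 2
Longest length with ≤2 distinct: 3.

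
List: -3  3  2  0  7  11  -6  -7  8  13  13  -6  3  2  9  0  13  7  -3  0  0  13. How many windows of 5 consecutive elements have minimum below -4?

-3 3 2 0 7 → min -3
3 2 0 7 11 → min 0
2 0 7 11 -6 → min -6  < -4 ✓
0 7 11 -6 -7 → min -7  < -4 ✓
7 11 -6 -7 8 → min -7  < -4 ✓
11 -6 -7 8 13 → min -7  < -4 ✓
-6 -7 8 13 13 → min -7  < -4 ✓
-7 8 13 13 -6 → min -7  < -4 ✓
8 13 13 -6 3 → min -6  < -4 ✓
13 13 -6 3 2 → min -6  < -4 ✓
13 -6 3 2 9 → min -6  < -4 ✓
-6 3 2 9 0 → min -6  < -4 ✓
3 2 9 0 13 → min 0
2 9 0 13 7 → min 0
9 0 13 7 -3 → min -3
0 13 7 -3 0 → min -3
13 7 -3 0 0 → min -3
7 -3 0 0 13 → min -3
10 windows satisfy the condition.

10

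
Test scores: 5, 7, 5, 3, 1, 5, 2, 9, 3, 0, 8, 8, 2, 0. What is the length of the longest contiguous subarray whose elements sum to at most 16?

5

→ 5: sum 5, len 1
→ 7: sum 12, len 2
→ 5 (dropped 5): sum 12, len 2
→ 3: sum 15, len 3
→ 1: sum 16, len 4
→ 5 (dropped 7): sum 14, len 4
→ 2: sum 16, len 5
→ 9 (dropped 5, 3, 1): sum 16, len 3
→ 3 (dropped 5): sum 14, len 3
→ 0: sum 14, len 4
→ 8 (dropped 2, 9): sum 11, len 3
→ 8 (dropped 3): sum 16, len 3
→ 2 (dropped 0, 8): sum 10, len 2
→ 0: sum 10, len 3
Longest length seen: 5.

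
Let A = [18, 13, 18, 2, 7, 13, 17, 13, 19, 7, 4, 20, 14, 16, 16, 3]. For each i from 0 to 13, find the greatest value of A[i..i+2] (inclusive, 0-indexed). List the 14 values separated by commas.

18 13 18 → max 18
13 18 2 → max 18
18 2 7 → max 18
2 7 13 → max 13
7 13 17 → max 17
13 17 13 → max 17
17 13 19 → max 19
13 19 7 → max 19
19 7 4 → max 19
7 4 20 → max 20
4 20 14 → max 20
20 14 16 → max 20
14 16 16 → max 16
16 16 3 → max 16

18, 18, 18, 13, 17, 17, 19, 19, 19, 20, 20, 20, 16, 16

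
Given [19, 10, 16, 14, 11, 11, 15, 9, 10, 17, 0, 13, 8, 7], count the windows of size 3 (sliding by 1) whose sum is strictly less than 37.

(19, 10, 16) → sum 45
(10, 16, 14) → sum 40
(16, 14, 11) → sum 41
(14, 11, 11) → sum 36  < 37 ✓
(11, 11, 15) → sum 37
(11, 15, 9) → sum 35  < 37 ✓
(15, 9, 10) → sum 34  < 37 ✓
(9, 10, 17) → sum 36  < 37 ✓
(10, 17, 0) → sum 27  < 37 ✓
(17, 0, 13) → sum 30  < 37 ✓
(0, 13, 8) → sum 21  < 37 ✓
(13, 8, 7) → sum 28  < 37 ✓
8 windows satisfy the condition.

8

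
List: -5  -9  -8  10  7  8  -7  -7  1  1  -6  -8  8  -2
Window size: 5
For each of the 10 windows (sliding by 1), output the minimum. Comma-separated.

-9, -9, -8, -7, -7, -7, -7, -8, -8, -8

Sliding a size-5 window across the 14 values:
[-5, -9, -8, 10, 7] → min -9
[-9, -8, 10, 7, 8] → min -9
[-8, 10, 7, 8, -7] → min -8
[10, 7, 8, -7, -7] → min -7
[7, 8, -7, -7, 1] → min -7
[8, -7, -7, 1, 1] → min -7
[-7, -7, 1, 1, -6] → min -7
[-7, 1, 1, -6, -8] → min -8
[1, 1, -6, -8, 8] → min -8
[1, -6, -8, 8, -2] → min -8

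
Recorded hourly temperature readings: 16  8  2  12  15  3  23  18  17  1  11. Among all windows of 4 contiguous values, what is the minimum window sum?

32

(16, 8, 2, 12) → sum 38
(8, 2, 12, 15) → sum 37
(2, 12, 15, 3) → sum 32
(12, 15, 3, 23) → sum 53
(15, 3, 23, 18) → sum 59
(3, 23, 18, 17) → sum 61
(23, 18, 17, 1) → sum 59
(18, 17, 1, 11) → sum 47
Minimum of these is 32.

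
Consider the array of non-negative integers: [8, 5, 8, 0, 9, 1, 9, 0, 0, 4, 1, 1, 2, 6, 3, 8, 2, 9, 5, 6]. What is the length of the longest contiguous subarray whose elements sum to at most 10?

6

→ 8: sum 8, len 1
→ 5 (dropped 8): sum 5, len 1
→ 8 (dropped 5): sum 8, len 1
→ 0: sum 8, len 2
→ 9 (dropped 8): sum 9, len 2
→ 1: sum 10, len 3
→ 9 (dropped 0, 9): sum 10, len 2
→ 0: sum 10, len 3
→ 0: sum 10, len 4
→ 4 (dropped 1, 9): sum 4, len 3
→ 1: sum 5, len 4
→ 1: sum 6, len 5
→ 2: sum 8, len 6
→ 6 (dropped 0, 0, 4): sum 10, len 4
→ 3 (dropped 1, 1, 2): sum 9, len 2
→ 8 (dropped 6, 3): sum 8, len 1
→ 2: sum 10, len 2
→ 9 (dropped 8, 2): sum 9, len 1
→ 5 (dropped 9): sum 5, len 1
→ 6 (dropped 5): sum 6, len 1
Longest length seen: 6.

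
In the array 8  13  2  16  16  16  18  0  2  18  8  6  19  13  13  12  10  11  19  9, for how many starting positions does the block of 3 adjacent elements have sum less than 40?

14

(8, 13, 2) → sum 23  < 40 ✓
(13, 2, 16) → sum 31  < 40 ✓
(2, 16, 16) → sum 34  < 40 ✓
(16, 16, 16) → sum 48
(16, 16, 18) → sum 50
(16, 18, 0) → sum 34  < 40 ✓
(18, 0, 2) → sum 20  < 40 ✓
(0, 2, 18) → sum 20  < 40 ✓
(2, 18, 8) → sum 28  < 40 ✓
(18, 8, 6) → sum 32  < 40 ✓
(8, 6, 19) → sum 33  < 40 ✓
(6, 19, 13) → sum 38  < 40 ✓
(19, 13, 13) → sum 45
(13, 13, 12) → sum 38  < 40 ✓
(13, 12, 10) → sum 35  < 40 ✓
(12, 10, 11) → sum 33  < 40 ✓
(10, 11, 19) → sum 40
(11, 19, 9) → sum 39  < 40 ✓
14 windows satisfy the condition.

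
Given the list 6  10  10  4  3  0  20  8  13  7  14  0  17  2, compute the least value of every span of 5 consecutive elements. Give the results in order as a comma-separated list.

3, 0, 0, 0, 0, 0, 7, 0, 0, 0

6 10 10 4 3 → min 3
10 10 4 3 0 → min 0
10 4 3 0 20 → min 0
4 3 0 20 8 → min 0
3 0 20 8 13 → min 0
0 20 8 13 7 → min 0
20 8 13 7 14 → min 7
8 13 7 14 0 → min 0
13 7 14 0 17 → min 0
7 14 0 17 2 → min 0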